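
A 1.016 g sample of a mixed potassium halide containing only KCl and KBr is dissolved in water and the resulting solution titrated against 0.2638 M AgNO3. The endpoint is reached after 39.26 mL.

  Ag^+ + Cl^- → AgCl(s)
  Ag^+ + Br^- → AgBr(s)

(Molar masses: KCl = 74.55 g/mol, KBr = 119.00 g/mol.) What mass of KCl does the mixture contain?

0.3630 g

n(AgNO3) = 0.03926 × 0.2638 = 0.01036 mol
Let x = n(KCl), y = n(KBr).
Titrant: 1x + 1y = 0.01036;  mass: 74.55x + 119.00y = 1.016
Solving, x = 4.870 × 10^-3 mol, y = 5.487 × 10^-3 mol
mass of KCl = 4.870 × 10^-3 × 74.55 = 0.3630 g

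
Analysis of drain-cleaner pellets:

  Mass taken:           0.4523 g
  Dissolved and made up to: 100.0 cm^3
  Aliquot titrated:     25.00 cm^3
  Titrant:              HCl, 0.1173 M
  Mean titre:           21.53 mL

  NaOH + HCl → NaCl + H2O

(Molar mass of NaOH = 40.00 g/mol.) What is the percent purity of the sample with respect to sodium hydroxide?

n(HCl) per titration = 0.02153 × 0.1173 = 2.525 × 10^-3 mol
n(NaOH) in each aliquot = 2.525 × 10^-3 mol (1:1 ratio)
n(NaOH) in the whole flask = 2.525 × 10^-3 × 100.0/25.00 = 0.01010 mol
mass of NaOH = 0.01010 × 40.00 = 0.4041 g
% NaOH = 0.4041 / 0.4523 × 100 = 89.34 %

89.34 %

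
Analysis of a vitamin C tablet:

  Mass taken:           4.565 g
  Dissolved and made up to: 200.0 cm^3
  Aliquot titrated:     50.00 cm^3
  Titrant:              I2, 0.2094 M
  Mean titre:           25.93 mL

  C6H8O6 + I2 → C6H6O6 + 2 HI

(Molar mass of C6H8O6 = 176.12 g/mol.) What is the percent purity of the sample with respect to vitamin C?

n(I2) per titration = 0.02593 × 0.2094 = 5.430 × 10^-3 mol
n(C6H8O6) in each aliquot = 5.430 × 10^-3 mol (1:1 ratio)
n(C6H8O6) in the whole flask = 5.430 × 10^-3 × 200.0/50.00 = 0.02172 mol
mass of C6H8O6 = 0.02172 × 176.12 = 3.825 g
% C6H8O6 = 3.825 / 4.565 × 100 = 83.79 %

83.79 %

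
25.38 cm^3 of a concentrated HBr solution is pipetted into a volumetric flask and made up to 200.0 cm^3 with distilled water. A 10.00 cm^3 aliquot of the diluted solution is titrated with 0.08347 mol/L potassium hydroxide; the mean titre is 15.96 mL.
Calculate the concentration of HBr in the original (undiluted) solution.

1.050 mol/L

HBr + KOH → KBr + H2O
n(KOH) = 0.01596 × 0.08347 = 1.332 × 10^-3 mol
n(HBr) in the aliquot = 1.332 × 10^-3 mol (1:1 ratio)
[HBr]_dilute = 1.332 × 10^-3 / 0.01000 = 0.1332 mol/L
Dilution factor = 200.0 / 25.38 = 7.880
[HBr]_stock = 0.1332 × 7.880 = 1.050 mol/L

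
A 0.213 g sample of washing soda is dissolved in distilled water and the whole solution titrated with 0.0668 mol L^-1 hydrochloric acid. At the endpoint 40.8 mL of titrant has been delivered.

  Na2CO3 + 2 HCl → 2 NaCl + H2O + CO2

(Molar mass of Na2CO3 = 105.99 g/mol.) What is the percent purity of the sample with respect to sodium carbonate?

n(HCl) = 0.0408 L × 0.0668 mol/L = 2.73 × 10^-3 mol
From the 1:2 ratio, n(Na2CO3) = 1/2 × 2.73 × 10^-3 = 1.36 × 10^-3 mol
mass of Na2CO3 = 1.36 × 10^-3 × 105.99 g/mol = 0.144 g
% Na2CO3 = 0.144 / 0.213 × 100 = 67.8 %

67.8 %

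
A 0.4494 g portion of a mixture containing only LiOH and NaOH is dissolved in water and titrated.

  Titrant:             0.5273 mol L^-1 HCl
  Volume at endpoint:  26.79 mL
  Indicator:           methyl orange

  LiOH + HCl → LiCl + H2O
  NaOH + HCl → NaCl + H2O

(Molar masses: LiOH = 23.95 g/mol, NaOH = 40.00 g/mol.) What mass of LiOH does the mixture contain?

n(HCl) = 0.02679 × 0.5273 = 0.01413 mol
Let x = n(LiOH), y = n(NaOH).
Titrant: 1x + 1y = 0.01413;  mass: 23.95x + 40.00y = 0.4494
Solving, x = 7.206 × 10^-3 mol, y = 6.920 × 10^-3 mol
mass of LiOH = 7.206 × 10^-3 × 23.95 = 0.1726 g

0.1726 g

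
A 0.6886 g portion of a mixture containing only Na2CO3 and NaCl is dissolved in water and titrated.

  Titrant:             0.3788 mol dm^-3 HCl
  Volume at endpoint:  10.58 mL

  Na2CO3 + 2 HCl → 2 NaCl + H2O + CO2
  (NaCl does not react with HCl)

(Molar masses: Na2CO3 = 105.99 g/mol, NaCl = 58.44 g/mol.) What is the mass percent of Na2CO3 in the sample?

n(HCl) = 0.01058 × 0.3788 = 4.008 × 10^-3 mol
Let x = n(Na2CO3), y = n(NaCl).
Titrant: 2x = 4.008 × 10^-3;  mass: 105.99x + 58.44y = 0.6886
Solving, x = 2.004 × 10^-3 mol, y = 8.149 × 10^-3 mol
mass of Na2CO3 = 2.004 × 10^-3 × 105.99 = 0.2124 g
% Na2CO3 = 0.2124 / 0.6886 × 100 = 30.84 %

30.84 %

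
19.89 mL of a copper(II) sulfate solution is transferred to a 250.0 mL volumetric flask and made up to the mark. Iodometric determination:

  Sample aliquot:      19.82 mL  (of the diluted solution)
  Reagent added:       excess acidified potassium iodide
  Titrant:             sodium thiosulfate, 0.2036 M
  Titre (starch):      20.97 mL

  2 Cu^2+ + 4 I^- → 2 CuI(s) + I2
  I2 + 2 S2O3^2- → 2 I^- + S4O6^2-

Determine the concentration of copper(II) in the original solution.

n(S2O3^2-) = 0.02097 × 0.2036 = 4.269 × 10^-3 mol
n(I2) = n(S2O3^2-)/2 = 2.135 × 10^-3 mol
From the 2:1 ratio, n(Cu2+) in the aliquot = 2/1 × 2.135 × 10^-3 = 4.269 × 10^-3 mol
[Cu2+]_dilute = 4.269 × 10^-3 / 0.01982 = 0.2154 mol/L
[Cu2+]_original = 0.2154 × 250.0/19.89 = 2.708 mol/L

2.708 M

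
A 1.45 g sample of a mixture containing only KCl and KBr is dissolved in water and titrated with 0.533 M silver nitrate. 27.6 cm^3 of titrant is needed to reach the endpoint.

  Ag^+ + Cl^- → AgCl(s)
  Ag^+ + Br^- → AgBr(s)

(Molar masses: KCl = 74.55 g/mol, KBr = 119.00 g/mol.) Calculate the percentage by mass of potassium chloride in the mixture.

n(AgNO3) = 0.0276 × 0.533 = 0.0147 mol
Let x = n(KCl), y = n(KBr).
Titrant: 1x + 1y = 0.0147;  mass: 74.55x + 119.00y = 1.45
Solving, x = 6.76 × 10^-3 mol, y = 7.95 × 10^-3 mol
mass of KCl = 6.76 × 10^-3 × 74.55 = 0.504 g
% KCl = 0.504 / 1.45 × 100 = 34.8 %

34.8 %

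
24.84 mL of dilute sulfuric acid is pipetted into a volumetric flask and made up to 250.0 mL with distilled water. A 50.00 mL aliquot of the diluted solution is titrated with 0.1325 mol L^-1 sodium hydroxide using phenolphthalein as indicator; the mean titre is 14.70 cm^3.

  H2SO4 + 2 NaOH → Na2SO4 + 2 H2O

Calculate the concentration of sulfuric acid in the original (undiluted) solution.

n(NaOH) = 0.01470 × 0.1325 = 1.948 × 10^-3 mol
From the 1:2 ratio, n(H2SO4) in the aliquot = 1/2 × 1.948 × 10^-3 = 9.739 × 10^-4 mol
[H2SO4]_dilute = 9.739 × 10^-4 / 0.05000 = 0.01948 mol/L
Dilution factor = 250.0 / 24.84 = 10.06
[H2SO4]_stock = 0.01948 × 10.06 = 0.1960 mol/L

0.1960 mol/L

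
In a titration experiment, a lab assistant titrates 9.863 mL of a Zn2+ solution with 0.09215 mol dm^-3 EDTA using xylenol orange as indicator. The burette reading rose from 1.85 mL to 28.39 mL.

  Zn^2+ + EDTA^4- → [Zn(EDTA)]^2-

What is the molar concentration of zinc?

n(EDTA) = 0.02654 L × 0.09215 mol/L = 2.446 × 10^-3 mol
n(Zn2+) = 2.446 × 10^-3 mol (1:1 mole ratio)
[Zn2+] = 2.446 × 10^-3 mol / 0.009863 L = 0.2480 mol/L

0.2480 mol/L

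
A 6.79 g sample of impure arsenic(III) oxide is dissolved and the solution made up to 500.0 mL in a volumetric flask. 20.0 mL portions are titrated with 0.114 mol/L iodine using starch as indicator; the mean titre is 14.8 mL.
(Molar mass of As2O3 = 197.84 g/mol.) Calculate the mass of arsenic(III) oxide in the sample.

4.17 g

As2O3 + 2 I2 + 2 H2O → As2O5 + 4 HI
n(I2) per titration = 0.0148 × 0.114 = 1.69 × 10^-3 mol
From the 1:2 ratio, n(As2O3) in each aliquot = 1/2 × 1.69 × 10^-3 = 8.44 × 10^-4 mol
n(As2O3) in the whole flask = 8.44 × 10^-4 × 500.0/20.0 = 0.0211 mol
mass of As2O3 = 0.0211 × 197.84 = 4.17 g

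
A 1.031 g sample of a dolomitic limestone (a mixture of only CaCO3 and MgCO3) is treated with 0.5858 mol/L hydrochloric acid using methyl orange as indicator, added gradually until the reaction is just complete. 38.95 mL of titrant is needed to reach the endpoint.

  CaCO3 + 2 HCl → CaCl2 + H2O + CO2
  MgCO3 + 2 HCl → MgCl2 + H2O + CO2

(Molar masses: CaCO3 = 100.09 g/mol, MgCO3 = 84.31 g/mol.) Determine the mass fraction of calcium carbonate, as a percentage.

n(HCl) = 0.03895 × 0.5858 = 0.02282 mol
Let x = n(CaCO3), y = n(MgCO3).
Titrant: 2x + 2y = 0.02282;  mass: 100.09x + 84.31y = 1.031
Solving, x = 4.382 × 10^-3 mol, y = 7.026 × 10^-3 mol
mass of CaCO3 = 4.382 × 10^-3 × 100.09 = 0.4386 g
% CaCO3 = 0.4386 / 1.031 × 100 = 42.54 %

42.54 %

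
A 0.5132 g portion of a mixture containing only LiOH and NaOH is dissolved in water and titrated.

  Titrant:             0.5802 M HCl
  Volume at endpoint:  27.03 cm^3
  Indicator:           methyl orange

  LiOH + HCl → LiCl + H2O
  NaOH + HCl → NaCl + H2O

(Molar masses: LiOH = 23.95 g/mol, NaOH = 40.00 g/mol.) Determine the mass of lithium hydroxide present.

0.1703 g

n(HCl) = 0.02703 × 0.5802 = 0.01568 mol
Let x = n(LiOH), y = n(NaOH).
Titrant: 1x + 1y = 0.01568;  mass: 23.95x + 40.00y = 0.5132
Solving, x = 7.110 × 10^-3 mol, y = 8.573 × 10^-3 mol
mass of LiOH = 7.110 × 10^-3 × 23.95 = 0.1703 g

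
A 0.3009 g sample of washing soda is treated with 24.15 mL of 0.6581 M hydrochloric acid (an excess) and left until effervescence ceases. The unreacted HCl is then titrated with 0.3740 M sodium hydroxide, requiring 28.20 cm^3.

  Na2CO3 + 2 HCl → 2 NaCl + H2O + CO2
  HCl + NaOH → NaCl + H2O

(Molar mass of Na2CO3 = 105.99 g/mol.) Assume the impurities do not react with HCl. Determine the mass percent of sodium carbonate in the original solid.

n(HCl) added = 0.02415 × 0.6581 = 0.01589 mol
n(NaOH) used in back-titration = 0.02820 × 0.3740 = 0.01055 mol
n(HCl) left over = 0.01055 mol (1:1 ratio)
n(HCl) consumed by analyte = 0.01589 − 0.01055 = 5.346 × 10^-3 mol
From the 1:2 ratio, n(Na2CO3) = 1/2 × 5.346 × 10^-3 = 2.673 × 10^-3 mol
mass of Na2CO3 = 2.673 × 10^-3 × 105.99 = 0.2833 g
% Na2CO3 = 0.2833 / 0.3009 × 100 = 94.16 %

94.16 %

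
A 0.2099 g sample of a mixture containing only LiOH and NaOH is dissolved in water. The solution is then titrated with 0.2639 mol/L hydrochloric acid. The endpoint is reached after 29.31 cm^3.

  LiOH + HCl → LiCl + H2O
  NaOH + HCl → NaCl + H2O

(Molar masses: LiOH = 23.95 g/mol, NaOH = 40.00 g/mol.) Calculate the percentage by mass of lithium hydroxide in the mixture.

n(HCl) = 0.02931 × 0.2639 = 7.735 × 10^-3 mol
Let x = n(LiOH), y = n(NaOH).
Titrant: 1x + 1y = 7.735 × 10^-3;  mass: 23.95x + 40.00y = 0.2099
Solving, x = 6.199 × 10^-3 mol, y = 1.536 × 10^-3 mol
mass of LiOH = 6.199 × 10^-3 × 23.95 = 0.1485 g
% LiOH = 0.1485 / 0.2099 × 100 = 70.73 %

70.73 %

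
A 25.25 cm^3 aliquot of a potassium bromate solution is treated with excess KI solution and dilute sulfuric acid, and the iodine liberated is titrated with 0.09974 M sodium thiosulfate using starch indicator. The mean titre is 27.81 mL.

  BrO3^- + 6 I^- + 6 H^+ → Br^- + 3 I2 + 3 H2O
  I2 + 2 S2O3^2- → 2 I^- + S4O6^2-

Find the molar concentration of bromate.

0.01831 M

n(S2O3^2-) = 0.02781 × 0.09974 = 2.774 × 10^-3 mol
n(I2) = n(S2O3^2-)/2 = 1.387 × 10^-3 mol
From the 1:3 ratio, n(BrO3^-) in the aliquot = 1/3 × 1.387 × 10^-3 = 4.623 × 10^-4 mol
[BrO3^-] = 4.623 × 10^-4 / 0.02525 = 0.01831 mol/L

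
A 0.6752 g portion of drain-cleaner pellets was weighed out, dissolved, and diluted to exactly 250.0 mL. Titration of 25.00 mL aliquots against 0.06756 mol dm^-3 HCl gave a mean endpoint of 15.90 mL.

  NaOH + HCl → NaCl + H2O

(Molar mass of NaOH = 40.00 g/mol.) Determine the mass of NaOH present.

n(HCl) per titration = 0.01590 × 0.06756 = 1.074 × 10^-3 mol
n(NaOH) in each aliquot = 1.074 × 10^-3 mol (1:1 ratio)
n(NaOH) in the whole flask = 1.074 × 10^-3 × 250.0/25.00 = 0.01074 mol
mass of NaOH = 0.01074 × 40.00 = 0.4297 g

0.4297 g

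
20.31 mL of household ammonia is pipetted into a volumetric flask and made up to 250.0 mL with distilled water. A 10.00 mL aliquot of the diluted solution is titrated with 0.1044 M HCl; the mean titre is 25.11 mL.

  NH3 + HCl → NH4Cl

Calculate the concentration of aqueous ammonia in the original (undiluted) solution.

3.227 M

n(HCl) = 0.02511 × 0.1044 = 2.621 × 10^-3 mol
n(NH3) in the aliquot = 2.621 × 10^-3 mol (1:1 ratio)
[NH3]_dilute = 2.621 × 10^-3 / 0.01000 = 0.2621 mol/L
Dilution factor = 250.0 / 20.31 = 12.31
[NH3]_stock = 0.2621 × 12.31 = 3.227 mol/L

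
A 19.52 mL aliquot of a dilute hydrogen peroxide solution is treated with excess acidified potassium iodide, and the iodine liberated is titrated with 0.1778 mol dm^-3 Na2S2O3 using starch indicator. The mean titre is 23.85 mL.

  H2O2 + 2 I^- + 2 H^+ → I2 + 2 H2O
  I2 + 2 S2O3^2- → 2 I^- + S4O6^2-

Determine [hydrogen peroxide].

n(S2O3^2-) = 0.02385 × 0.1778 = 4.241 × 10^-3 mol
n(I2) = n(S2O3^2-)/2 = 2.120 × 10^-3 mol
n(H2O2) in the aliquot = 2.120 × 10^-3 mol (1:1 ratio)
[H2O2] = 2.120 × 10^-3 / 0.01952 = 0.1086 mol/L

0.1086 mol/L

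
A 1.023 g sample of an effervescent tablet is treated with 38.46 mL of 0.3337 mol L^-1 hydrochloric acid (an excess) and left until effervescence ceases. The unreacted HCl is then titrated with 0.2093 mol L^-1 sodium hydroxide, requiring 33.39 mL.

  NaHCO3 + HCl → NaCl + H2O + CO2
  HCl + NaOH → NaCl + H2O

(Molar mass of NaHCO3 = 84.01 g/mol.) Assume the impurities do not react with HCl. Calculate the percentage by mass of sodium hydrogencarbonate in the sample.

n(HCl) added = 0.03846 × 0.3337 = 0.01283 mol
n(NaOH) used in back-titration = 0.03339 × 0.2093 = 6.989 × 10^-3 mol
n(HCl) left over = 6.989 × 10^-3 mol (1:1 ratio)
n(HCl) consumed by analyte = 0.01283 − 6.989 × 10^-3 = 5.846 × 10^-3 mol
n(NaHCO3) = 5.846 × 10^-3 mol (1:1 ratio)
mass of NaHCO3 = 5.846 × 10^-3 × 84.01 = 0.4911 g
% NaHCO3 = 0.4911 / 1.023 × 100 = 48.00 %

48.00 %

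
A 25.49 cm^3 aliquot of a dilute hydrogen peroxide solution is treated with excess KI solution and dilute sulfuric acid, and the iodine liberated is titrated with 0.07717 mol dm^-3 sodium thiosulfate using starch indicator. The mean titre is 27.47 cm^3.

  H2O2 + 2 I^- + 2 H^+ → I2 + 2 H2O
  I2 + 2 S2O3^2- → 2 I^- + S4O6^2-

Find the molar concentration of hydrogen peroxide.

n(S2O3^2-) = 0.02747 × 0.07717 = 2.120 × 10^-3 mol
n(I2) = n(S2O3^2-)/2 = 1.060 × 10^-3 mol
n(H2O2) in the aliquot = 1.060 × 10^-3 mol (1:1 ratio)
[H2O2] = 1.060 × 10^-3 / 0.02549 = 0.04158 mol/L

0.04158 mol/L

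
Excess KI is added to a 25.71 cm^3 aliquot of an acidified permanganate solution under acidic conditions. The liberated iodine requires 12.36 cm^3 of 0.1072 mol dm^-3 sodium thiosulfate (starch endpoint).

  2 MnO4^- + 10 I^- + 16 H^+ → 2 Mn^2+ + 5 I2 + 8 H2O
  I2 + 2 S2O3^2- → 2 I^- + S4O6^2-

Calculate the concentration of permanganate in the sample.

0.01031 mol/L

n(S2O3^2-) = 0.01236 × 0.1072 = 1.325 × 10^-3 mol
n(I2) = n(S2O3^2-)/2 = 6.625 × 10^-4 mol
From the 2:5 ratio, n(MnO4^-) in the aliquot = 2/5 × 6.625 × 10^-4 = 2.650 × 10^-4 mol
[MnO4^-] = 2.650 × 10^-4 / 0.02571 = 0.01031 mol/L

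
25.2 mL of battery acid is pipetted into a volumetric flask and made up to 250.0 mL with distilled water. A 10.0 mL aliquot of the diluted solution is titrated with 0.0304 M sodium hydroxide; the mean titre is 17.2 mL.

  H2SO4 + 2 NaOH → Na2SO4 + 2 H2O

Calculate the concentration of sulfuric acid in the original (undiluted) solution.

0.259 M

n(NaOH) = 0.0172 × 0.0304 = 5.23 × 10^-4 mol
From the 1:2 ratio, n(H2SO4) in the aliquot = 1/2 × 5.23 × 10^-4 = 2.61 × 10^-4 mol
[H2SO4]_dilute = 2.61 × 10^-4 / 0.0100 = 0.0261 mol/L
Dilution factor = 250.0 / 25.2 = 9.921
[H2SO4]_stock = 0.0261 × 9.921 = 0.259 mol/L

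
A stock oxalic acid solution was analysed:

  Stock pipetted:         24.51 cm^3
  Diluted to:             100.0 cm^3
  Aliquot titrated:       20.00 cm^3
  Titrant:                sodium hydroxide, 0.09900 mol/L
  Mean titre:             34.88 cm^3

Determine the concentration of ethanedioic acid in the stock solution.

0.3522 mol/L

H2C2O4 + 2 NaOH → Na2C2O4 + 2 H2O
n(NaOH) = 0.03488 × 0.09900 = 3.453 × 10^-3 mol
From the 1:2 ratio, n(H2C2O4) in the aliquot = 1/2 × 3.453 × 10^-3 = 1.727 × 10^-3 mol
[H2C2O4]_dilute = 1.727 × 10^-3 / 0.02000 = 0.08633 mol/L
Dilution factor = 100.0 / 24.51 = 4.080
[H2C2O4]_stock = 0.08633 × 4.080 = 0.3522 mol/L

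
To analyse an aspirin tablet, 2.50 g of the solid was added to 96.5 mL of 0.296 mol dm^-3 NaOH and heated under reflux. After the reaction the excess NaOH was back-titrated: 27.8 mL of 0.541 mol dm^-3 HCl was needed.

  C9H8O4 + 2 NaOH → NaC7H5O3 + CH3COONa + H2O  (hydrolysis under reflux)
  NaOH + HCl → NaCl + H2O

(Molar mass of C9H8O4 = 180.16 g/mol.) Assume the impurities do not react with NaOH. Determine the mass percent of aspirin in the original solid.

n(NaOH) added = 0.0965 × 0.296 = 0.0286 mol
n(HCl) used in back-titration = 0.0278 × 0.541 = 0.0150 mol
n(NaOH) left over = 0.0150 mol (1:1 ratio)
n(NaOH) consumed by analyte = 0.0286 − 0.0150 = 0.0135 mol
From the 1:2 ratio, n(C9H8O4) = 1/2 × 0.0135 = 6.76 × 10^-3 mol
mass of C9H8O4 = 6.76 × 10^-3 × 180.16 = 1.22 g
% C9H8O4 = 1.22 / 2.50 × 100 = 48.7 %

48.7 %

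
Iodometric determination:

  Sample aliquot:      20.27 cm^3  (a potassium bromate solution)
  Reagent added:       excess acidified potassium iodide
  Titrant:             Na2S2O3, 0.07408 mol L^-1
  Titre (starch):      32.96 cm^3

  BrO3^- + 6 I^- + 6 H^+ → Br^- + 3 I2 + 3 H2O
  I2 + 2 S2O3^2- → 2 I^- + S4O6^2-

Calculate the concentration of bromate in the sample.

0.02008 mol/L

n(S2O3^2-) = 0.03296 × 0.07408 = 2.442 × 10^-3 mol
n(I2) = n(S2O3^2-)/2 = 1.221 × 10^-3 mol
From the 1:3 ratio, n(BrO3^-) in the aliquot = 1/3 × 1.221 × 10^-3 = 4.069 × 10^-4 mol
[BrO3^-] = 4.069 × 10^-4 / 0.02027 = 0.02008 mol/L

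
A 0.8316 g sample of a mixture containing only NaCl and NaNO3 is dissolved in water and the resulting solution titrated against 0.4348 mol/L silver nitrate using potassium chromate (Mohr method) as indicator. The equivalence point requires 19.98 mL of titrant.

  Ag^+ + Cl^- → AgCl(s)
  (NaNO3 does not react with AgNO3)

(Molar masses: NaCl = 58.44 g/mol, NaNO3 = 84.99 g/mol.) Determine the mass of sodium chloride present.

0.5077 g

n(AgNO3) = 0.01998 × 0.4348 = 8.687 × 10^-3 mol
Let x = n(NaCl), y = n(NaNO3).
Titrant: 1x = 8.687 × 10^-3;  mass: 58.44x + 84.99y = 0.8316
Solving, x = 8.687 × 10^-3 mol, y = 3.811 × 10^-3 mol
mass of NaCl = 8.687 × 10^-3 × 58.44 = 0.5077 g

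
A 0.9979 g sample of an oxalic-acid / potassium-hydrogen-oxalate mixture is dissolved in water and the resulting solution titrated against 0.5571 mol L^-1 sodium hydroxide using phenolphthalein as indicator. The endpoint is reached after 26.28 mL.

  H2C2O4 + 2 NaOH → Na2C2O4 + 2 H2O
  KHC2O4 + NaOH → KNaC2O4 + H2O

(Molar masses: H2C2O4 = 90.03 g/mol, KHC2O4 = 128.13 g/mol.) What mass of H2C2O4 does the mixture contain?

0.4755 g

n(NaOH) = 0.02628 × 0.5571 = 0.01464 mol
Let x = n(H2C2O4), y = n(KHC2O4).
Titrant: 2x + 1y = 0.01464;  mass: 90.03x + 128.13y = 0.9979
Solving, x = 5.282 × 10^-3 mol, y = 4.077 × 10^-3 mol
mass of H2C2O4 = 5.282 × 10^-3 × 90.03 = 0.4755 g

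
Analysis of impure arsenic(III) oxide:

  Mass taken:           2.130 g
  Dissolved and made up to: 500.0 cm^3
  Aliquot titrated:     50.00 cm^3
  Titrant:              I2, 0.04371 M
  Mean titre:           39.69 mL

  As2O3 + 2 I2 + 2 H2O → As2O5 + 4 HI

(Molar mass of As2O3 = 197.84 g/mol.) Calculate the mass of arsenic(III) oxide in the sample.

n(I2) per titration = 0.03969 × 0.04371 = 1.735 × 10^-3 mol
From the 1:2 ratio, n(As2O3) in each aliquot = 1/2 × 1.735 × 10^-3 = 8.674 × 10^-4 mol
n(As2O3) in the whole flask = 8.674 × 10^-4 × 500.0/50.00 = 8.674 × 10^-3 mol
mass of As2O3 = 8.674 × 10^-3 × 197.84 = 1.716 g

1.716 g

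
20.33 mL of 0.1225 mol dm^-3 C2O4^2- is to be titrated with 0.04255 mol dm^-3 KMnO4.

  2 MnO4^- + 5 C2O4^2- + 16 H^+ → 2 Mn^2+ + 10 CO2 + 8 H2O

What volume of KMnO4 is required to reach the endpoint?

23.41 mL

n(C2O4^2-) = 0.02033 L × 0.1225 mol/L = 2.490 × 10^-3 mol
From the 2:5 stoichiometry, n(KMnO4) = 2/5 × 2.490 × 10^-3 = 9.962 × 10^-4 mol
V(KMnO4) = 9.962 × 10^-4 mol / 0.04255 mol/L = 0.02341 L = 23.41 mL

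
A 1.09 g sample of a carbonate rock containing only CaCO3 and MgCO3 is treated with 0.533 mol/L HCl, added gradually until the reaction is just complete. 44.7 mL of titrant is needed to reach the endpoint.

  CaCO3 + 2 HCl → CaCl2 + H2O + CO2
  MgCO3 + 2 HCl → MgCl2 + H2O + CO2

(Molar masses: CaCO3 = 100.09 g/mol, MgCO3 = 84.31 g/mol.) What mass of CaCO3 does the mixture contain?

n(HCl) = 0.0447 × 0.533 = 0.0238 mol
Let x = n(CaCO3), y = n(MgCO3).
Titrant: 2x + 2y = 0.0238;  mass: 100.09x + 84.31y = 1.09
Solving, x = 5.43 × 10^-3 mol, y = 6.48 × 10^-3 mol
mass of CaCO3 = 5.43 × 10^-3 × 100.09 = 0.543 g

0.543 g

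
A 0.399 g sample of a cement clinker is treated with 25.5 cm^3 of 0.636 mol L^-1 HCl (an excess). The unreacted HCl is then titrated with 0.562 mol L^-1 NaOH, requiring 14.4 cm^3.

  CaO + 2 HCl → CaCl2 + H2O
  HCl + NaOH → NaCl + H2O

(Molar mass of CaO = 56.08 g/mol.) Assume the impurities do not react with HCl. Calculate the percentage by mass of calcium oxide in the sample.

57.1 %

n(HCl) added = 0.0255 × 0.636 = 0.0162 mol
n(NaOH) used in back-titration = 0.0144 × 0.562 = 8.09 × 10^-3 mol
n(HCl) left over = 8.09 × 10^-3 mol (1:1 ratio)
n(HCl) consumed by analyte = 0.0162 − 8.09 × 10^-3 = 8.13 × 10^-3 mol
From the 1:2 ratio, n(CaO) = 1/2 × 8.13 × 10^-3 = 4.06 × 10^-3 mol
mass of CaO = 4.06 × 10^-3 × 56.08 = 0.228 g
% CaO = 0.228 / 0.399 × 100 = 57.1 %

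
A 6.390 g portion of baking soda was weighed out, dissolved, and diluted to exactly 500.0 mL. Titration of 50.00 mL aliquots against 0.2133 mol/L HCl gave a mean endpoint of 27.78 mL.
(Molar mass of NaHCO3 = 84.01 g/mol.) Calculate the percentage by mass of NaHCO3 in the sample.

77.90 %

NaHCO3 + HCl → NaCl + H2O + CO2
n(HCl) per titration = 0.02778 × 0.2133 = 5.925 × 10^-3 mol
n(NaHCO3) in each aliquot = 5.925 × 10^-3 mol (1:1 ratio)
n(NaHCO3) in the whole flask = 5.925 × 10^-3 × 500.0/50.00 = 0.05925 mol
mass of NaHCO3 = 0.05925 × 84.01 = 4.978 g
% NaHCO3 = 4.978 / 6.390 × 100 = 77.90 %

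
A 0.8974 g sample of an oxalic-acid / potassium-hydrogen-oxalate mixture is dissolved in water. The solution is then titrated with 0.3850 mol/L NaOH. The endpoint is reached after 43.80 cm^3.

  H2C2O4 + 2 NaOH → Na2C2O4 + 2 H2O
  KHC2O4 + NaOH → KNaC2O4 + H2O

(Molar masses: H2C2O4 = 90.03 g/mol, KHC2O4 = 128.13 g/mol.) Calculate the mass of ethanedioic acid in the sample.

0.6842 g

n(NaOH) = 0.04380 × 0.3850 = 0.01686 mol
Let x = n(H2C2O4), y = n(KHC2O4).
Titrant: 2x + 1y = 0.01686;  mass: 90.03x + 128.13y = 0.8974
Solving, x = 7.599 × 10^-3 mol, y = 1.664 × 10^-3 mol
mass of H2C2O4 = 7.599 × 10^-3 × 90.03 = 0.6842 g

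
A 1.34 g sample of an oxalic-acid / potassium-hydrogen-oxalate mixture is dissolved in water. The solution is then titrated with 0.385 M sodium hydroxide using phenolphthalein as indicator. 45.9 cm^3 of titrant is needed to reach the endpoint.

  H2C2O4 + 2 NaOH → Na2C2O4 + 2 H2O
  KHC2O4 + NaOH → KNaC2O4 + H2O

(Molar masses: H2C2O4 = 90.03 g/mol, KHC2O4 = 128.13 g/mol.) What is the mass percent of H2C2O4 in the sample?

n(NaOH) = 0.0459 × 0.385 = 0.0177 mol
Let x = n(H2C2O4), y = n(KHC2O4).
Titrant: 2x + 1y = 0.0177;  mass: 90.03x + 128.13y = 1.34
Solving, x = 5.56 × 10^-3 mol, y = 6.55 × 10^-3 mol
mass of H2C2O4 = 5.56 × 10^-3 × 90.03 = 0.501 g
% H2C2O4 = 0.501 / 1.34 × 100 = 37.4 %

37.4 %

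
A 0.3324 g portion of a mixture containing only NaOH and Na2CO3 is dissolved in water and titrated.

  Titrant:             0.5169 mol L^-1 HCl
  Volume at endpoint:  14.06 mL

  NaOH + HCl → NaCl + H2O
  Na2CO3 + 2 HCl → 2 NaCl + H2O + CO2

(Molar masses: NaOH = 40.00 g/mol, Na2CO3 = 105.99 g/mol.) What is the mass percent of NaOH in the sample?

n(HCl) = 0.01406 × 0.5169 = 7.268 × 10^-3 mol
Let x = n(NaOH), y = n(Na2CO3).
Titrant: 1x + 2y = 7.268 × 10^-3;  mass: 40.00x + 105.99y = 0.3324
Solving, x = 4.059 × 10^-3 mol, y = 1.604 × 10^-3 mol
mass of NaOH = 4.059 × 10^-3 × 40.00 = 0.1624 g
% NaOH = 0.1624 / 0.3324 × 100 = 48.85 %

48.85 %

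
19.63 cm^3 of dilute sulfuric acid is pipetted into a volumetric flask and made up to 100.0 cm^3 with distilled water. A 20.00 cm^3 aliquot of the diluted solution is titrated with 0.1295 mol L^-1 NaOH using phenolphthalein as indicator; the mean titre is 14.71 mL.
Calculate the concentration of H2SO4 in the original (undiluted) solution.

H2SO4 + 2 NaOH → Na2SO4 + 2 H2O
n(NaOH) = 0.01471 × 0.1295 = 1.905 × 10^-3 mol
From the 1:2 ratio, n(H2SO4) in the aliquot = 1/2 × 1.905 × 10^-3 = 9.525 × 10^-4 mol
[H2SO4]_dilute = 9.525 × 10^-4 / 0.02000 = 0.04762 mol/L
Dilution factor = 100.0 / 19.63 = 5.094
[H2SO4]_stock = 0.04762 × 5.094 = 0.2426 mol/L

0.2426 mol/L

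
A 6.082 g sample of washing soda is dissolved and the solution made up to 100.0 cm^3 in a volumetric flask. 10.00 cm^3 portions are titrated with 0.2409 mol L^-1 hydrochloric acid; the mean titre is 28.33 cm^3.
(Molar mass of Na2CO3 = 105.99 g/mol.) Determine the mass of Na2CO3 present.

3.617 g

Na2CO3 + 2 HCl → 2 NaCl + H2O + CO2
n(HCl) per titration = 0.02833 × 0.2409 = 6.825 × 10^-3 mol
From the 1:2 ratio, n(Na2CO3) in each aliquot = 1/2 × 6.825 × 10^-3 = 3.412 × 10^-3 mol
n(Na2CO3) in the whole flask = 3.412 × 10^-3 × 100.0/10.00 = 0.03412 mol
mass of Na2CO3 = 0.03412 × 105.99 = 3.617 g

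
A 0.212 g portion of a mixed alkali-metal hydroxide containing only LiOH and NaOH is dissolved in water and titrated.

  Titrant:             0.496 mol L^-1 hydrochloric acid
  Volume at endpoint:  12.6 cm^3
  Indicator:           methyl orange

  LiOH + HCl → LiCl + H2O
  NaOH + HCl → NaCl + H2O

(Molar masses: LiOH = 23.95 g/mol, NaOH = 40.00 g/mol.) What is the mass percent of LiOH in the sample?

26.7 %

n(HCl) = 0.0126 × 0.496 = 6.25 × 10^-3 mol
Let x = n(LiOH), y = n(NaOH).
Titrant: 1x + 1y = 6.25 × 10^-3;  mass: 23.95x + 40.00y = 0.212
Solving, x = 2.37 × 10^-3 mol, y = 3.88 × 10^-3 mol
mass of LiOH = 2.37 × 10^-3 × 23.95 = 0.0567 g
% LiOH = 0.0567 / 0.212 × 100 = 26.7 %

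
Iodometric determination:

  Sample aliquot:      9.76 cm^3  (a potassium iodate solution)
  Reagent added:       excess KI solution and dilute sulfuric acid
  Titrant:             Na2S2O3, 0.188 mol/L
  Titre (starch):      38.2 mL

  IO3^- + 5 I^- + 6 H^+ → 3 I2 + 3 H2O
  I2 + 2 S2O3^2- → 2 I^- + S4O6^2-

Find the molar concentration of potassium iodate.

0.123 mol/L

n(S2O3^2-) = 0.0382 × 0.188 = 7.18 × 10^-3 mol
n(I2) = n(S2O3^2-)/2 = 3.59 × 10^-3 mol
From the 1:3 ratio, n(IO3^-) in the aliquot = 1/3 × 3.59 × 10^-3 = 1.20 × 10^-3 mol
[IO3^-] = 1.20 × 10^-3 / 0.00976 = 0.123 mol/L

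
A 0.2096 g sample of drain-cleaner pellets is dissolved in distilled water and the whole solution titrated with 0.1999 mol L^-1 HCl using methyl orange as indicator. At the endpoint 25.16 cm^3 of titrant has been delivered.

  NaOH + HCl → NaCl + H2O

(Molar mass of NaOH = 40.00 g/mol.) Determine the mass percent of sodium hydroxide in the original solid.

95.98 %

n(HCl) = 0.02516 L × 0.1999 mol/L = 5.029 × 10^-3 mol
n(NaOH) = 5.029 × 10^-3 mol (1:1 ratio)
mass of NaOH = 5.029 × 10^-3 × 40.00 g/mol = 0.2012 g
% NaOH = 0.2012 / 0.2096 × 100 = 95.98 %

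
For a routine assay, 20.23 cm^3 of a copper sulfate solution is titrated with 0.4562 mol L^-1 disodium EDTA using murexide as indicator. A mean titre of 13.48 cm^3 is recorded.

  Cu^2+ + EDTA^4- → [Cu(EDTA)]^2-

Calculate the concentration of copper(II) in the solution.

0.3040 mol/L

n(EDTA) = 0.01348 L × 0.4562 mol/L = 6.150 × 10^-3 mol
n(Cu2+) = 6.150 × 10^-3 mol (1:1 mole ratio)
[Cu2+] = 6.150 × 10^-3 mol / 0.02023 L = 0.3040 mol/L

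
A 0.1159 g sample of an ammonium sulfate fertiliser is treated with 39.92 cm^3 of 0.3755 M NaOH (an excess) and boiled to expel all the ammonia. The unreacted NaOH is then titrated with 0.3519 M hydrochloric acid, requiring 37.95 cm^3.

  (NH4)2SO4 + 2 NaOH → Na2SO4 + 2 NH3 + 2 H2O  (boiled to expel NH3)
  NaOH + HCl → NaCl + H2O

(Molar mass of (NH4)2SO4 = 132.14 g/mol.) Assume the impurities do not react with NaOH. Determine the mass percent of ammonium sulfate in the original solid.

n(NaOH) added = 0.03992 × 0.3755 = 0.01499 mol
n(HCl) used in back-titration = 0.03795 × 0.3519 = 0.01335 mol
n(NaOH) left over = 0.01335 mol (1:1 ratio)
n(NaOH) consumed by analyte = 0.01499 − 0.01335 = 1.635 × 10^-3 mol
From the 1:2 ratio, n((NH4)2SO4) = 1/2 × 1.635 × 10^-3 = 8.177 × 10^-4 mol
mass of (NH4)2SO4 = 8.177 × 10^-4 × 132.14 = 0.1080 g
% (NH4)2SO4 = 0.1080 / 0.1159 × 100 = 93.23 %

93.23 %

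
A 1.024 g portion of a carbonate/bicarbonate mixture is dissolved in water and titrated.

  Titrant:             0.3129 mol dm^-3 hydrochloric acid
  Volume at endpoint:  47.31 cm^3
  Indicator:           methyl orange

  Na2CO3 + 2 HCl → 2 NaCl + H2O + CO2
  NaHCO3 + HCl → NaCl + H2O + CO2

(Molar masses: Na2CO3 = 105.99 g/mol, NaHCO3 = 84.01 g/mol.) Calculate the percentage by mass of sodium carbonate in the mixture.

36.65 %

n(HCl) = 0.04731 × 0.3129 = 0.01480 mol
Let x = n(Na2CO3), y = n(NaHCO3).
Titrant: 2x + 1y = 0.01480;  mass: 105.99x + 84.01y = 1.024
Solving, x = 3.541 × 10^-3 mol, y = 7.722 × 10^-3 mol
mass of Na2CO3 = 3.541 × 10^-3 × 105.99 = 0.3753 g
% Na2CO3 = 0.3753 / 1.024 × 100 = 36.65 %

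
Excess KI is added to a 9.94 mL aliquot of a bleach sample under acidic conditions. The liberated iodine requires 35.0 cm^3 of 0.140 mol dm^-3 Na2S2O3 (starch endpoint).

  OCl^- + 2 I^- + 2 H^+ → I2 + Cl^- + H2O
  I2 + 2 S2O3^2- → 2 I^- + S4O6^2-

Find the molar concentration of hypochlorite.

0.246 mol/L

n(S2O3^2-) = 0.0350 × 0.140 = 4.90 × 10^-3 mol
n(I2) = n(S2O3^2-)/2 = 2.45 × 10^-3 mol
n(OCl^-) in the aliquot = 2.45 × 10^-3 mol (1:1 ratio)
[OCl^-] = 2.45 × 10^-3 / 0.00994 = 0.246 mol/L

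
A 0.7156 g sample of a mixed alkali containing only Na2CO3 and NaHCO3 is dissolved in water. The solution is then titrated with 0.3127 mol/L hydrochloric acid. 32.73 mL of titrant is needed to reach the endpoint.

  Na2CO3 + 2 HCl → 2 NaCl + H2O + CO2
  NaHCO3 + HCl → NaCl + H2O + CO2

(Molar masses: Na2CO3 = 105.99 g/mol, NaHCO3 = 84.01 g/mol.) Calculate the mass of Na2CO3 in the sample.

n(HCl) = 0.03273 × 0.3127 = 0.01023 mol
Let x = n(Na2CO3), y = n(NaHCO3).
Titrant: 2x + 1y = 0.01023;  mass: 105.99x + 84.01y = 0.7156
Solving, x = 2.325 × 10^-3 mol, y = 5.585 × 10^-3 mol
mass of Na2CO3 = 2.325 × 10^-3 × 105.99 = 0.2464 g

0.2464 g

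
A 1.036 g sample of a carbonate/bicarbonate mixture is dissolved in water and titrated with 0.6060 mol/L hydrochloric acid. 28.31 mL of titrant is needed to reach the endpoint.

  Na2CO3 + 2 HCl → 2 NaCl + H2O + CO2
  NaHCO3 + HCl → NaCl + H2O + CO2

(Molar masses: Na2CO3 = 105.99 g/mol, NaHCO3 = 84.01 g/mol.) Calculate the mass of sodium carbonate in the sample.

n(HCl) = 0.02831 × 0.6060 = 0.01716 mol
Let x = n(Na2CO3), y = n(NaHCO3).
Titrant: 2x + 1y = 0.01716;  mass: 105.99x + 84.01y = 1.036
Solving, x = 6.533 × 10^-3 mol, y = 4.089 × 10^-3 mol
mass of Na2CO3 = 6.533 × 10^-3 × 105.99 = 0.6925 g

0.6925 g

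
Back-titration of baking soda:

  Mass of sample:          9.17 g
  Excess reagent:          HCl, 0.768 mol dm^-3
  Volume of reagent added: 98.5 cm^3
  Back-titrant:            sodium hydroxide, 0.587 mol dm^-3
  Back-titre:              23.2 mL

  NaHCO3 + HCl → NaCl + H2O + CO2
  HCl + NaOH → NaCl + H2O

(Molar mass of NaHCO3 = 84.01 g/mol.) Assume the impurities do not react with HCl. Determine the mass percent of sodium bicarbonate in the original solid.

n(HCl) added = 0.0985 × 0.768 = 0.0756 mol
n(NaOH) used in back-titration = 0.0232 × 0.587 = 0.0136 mol
n(HCl) left over = 0.0136 mol (1:1 ratio)
n(HCl) consumed by analyte = 0.0756 − 0.0136 = 0.0620 mol
n(NaHCO3) = 0.0620 mol (1:1 ratio)
mass of NaHCO3 = 0.0620 × 84.01 = 5.21 g
% NaHCO3 = 5.21 / 9.17 × 100 = 56.8 %

56.8 %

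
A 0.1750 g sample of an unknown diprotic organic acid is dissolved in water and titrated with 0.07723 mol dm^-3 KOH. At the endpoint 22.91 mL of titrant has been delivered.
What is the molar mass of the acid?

n(KOH) = 0.02291 L × 0.07723 mol/L = 1.769 × 10^-3 mol
From the 1:2 ratio, n(H2A) = 1/2 × 1.769 × 10^-3 = 8.847 × 10^-4 mol
M = m / n = 0.1750 g / 8.847 × 10^-4 mol = 197.8 g/mol

197.8 g/mol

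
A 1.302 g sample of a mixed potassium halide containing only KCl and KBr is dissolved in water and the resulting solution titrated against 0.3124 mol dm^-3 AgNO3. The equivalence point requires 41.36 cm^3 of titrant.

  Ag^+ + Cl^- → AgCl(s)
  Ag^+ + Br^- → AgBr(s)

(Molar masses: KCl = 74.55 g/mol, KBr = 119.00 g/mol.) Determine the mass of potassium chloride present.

0.3951 g

n(AgNO3) = 0.04136 × 0.3124 = 0.01292 mol
Let x = n(KCl), y = n(KBr).
Titrant: 1x + 1y = 0.01292;  mass: 74.55x + 119.00y = 1.302
Solving, x = 5.300 × 10^-3 mol, y = 7.621 × 10^-3 mol
mass of KCl = 5.300 × 10^-3 × 74.55 = 0.3951 g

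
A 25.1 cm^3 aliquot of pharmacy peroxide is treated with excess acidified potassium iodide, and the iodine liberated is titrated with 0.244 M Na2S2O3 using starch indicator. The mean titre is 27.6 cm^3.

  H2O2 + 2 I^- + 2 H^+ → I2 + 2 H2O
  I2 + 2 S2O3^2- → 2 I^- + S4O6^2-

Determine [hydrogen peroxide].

0.134 M

n(S2O3^2-) = 0.0276 × 0.244 = 6.73 × 10^-3 mol
n(I2) = n(S2O3^2-)/2 = 3.37 × 10^-3 mol
n(H2O2) in the aliquot = 3.37 × 10^-3 mol (1:1 ratio)
[H2O2] = 3.37 × 10^-3 / 0.0251 = 0.134 mol/L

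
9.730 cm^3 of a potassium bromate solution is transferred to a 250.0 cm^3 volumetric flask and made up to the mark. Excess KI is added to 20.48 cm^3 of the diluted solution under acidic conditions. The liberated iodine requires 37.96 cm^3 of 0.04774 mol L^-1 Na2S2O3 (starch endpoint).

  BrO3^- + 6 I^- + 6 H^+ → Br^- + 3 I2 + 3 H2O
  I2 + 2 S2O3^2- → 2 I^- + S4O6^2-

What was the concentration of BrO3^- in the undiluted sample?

0.3789 mol/L

n(S2O3^2-) = 0.03796 × 0.04774 = 1.812 × 10^-3 mol
n(I2) = n(S2O3^2-)/2 = 9.061 × 10^-4 mol
From the 1:3 ratio, n(BrO3^-) in the aliquot = 1/3 × 9.061 × 10^-4 = 3.020 × 10^-4 mol
[BrO3^-]_dilute = 3.020 × 10^-4 / 0.02048 = 0.01475 mol/L
[BrO3^-]_original = 0.01475 × 250.0/9.730 = 0.3789 mol/L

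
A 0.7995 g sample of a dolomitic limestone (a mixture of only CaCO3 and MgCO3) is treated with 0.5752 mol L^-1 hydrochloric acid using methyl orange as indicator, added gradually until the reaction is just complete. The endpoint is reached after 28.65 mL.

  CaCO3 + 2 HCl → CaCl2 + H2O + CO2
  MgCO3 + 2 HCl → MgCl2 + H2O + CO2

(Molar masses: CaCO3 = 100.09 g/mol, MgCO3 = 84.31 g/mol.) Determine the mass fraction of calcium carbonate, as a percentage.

n(HCl) = 0.02865 × 0.5752 = 0.01648 mol
Let x = n(CaCO3), y = n(MgCO3).
Titrant: 2x + 2y = 0.01648;  mass: 100.09x + 84.31y = 0.7995
Solving, x = 6.642 × 10^-3 mol, y = 1.598 × 10^-3 mol
mass of CaCO3 = 6.642 × 10^-3 × 100.09 = 0.6648 g
% CaCO3 = 0.6648 / 0.7995 × 100 = 83.15 %

83.15 %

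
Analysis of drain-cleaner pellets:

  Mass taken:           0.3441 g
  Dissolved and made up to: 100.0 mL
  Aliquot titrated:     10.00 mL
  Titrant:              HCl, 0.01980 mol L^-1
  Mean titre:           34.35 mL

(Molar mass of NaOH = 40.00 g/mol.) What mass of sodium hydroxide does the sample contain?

0.2721 g

NaOH + HCl → NaCl + H2O
n(HCl) per titration = 0.03435 × 0.01980 = 6.801 × 10^-4 mol
n(NaOH) in each aliquot = 6.801 × 10^-4 mol (1:1 ratio)
n(NaOH) in the whole flask = 6.801 × 10^-4 × 100.0/10.00 = 6.801 × 10^-3 mol
mass of NaOH = 6.801 × 10^-3 × 40.00 = 0.2721 g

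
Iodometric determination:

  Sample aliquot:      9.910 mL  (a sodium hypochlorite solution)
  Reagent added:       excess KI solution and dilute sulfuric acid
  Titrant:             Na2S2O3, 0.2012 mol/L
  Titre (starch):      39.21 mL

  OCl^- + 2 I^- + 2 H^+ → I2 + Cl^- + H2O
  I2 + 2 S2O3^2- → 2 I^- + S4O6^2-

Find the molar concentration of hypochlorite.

n(S2O3^2-) = 0.03921 × 0.2012 = 7.889 × 10^-3 mol
n(I2) = n(S2O3^2-)/2 = 3.945 × 10^-3 mol
n(OCl^-) in the aliquot = 3.945 × 10^-3 mol (1:1 ratio)
[OCl^-] = 3.945 × 10^-3 / 0.009910 = 0.3980 mol/L

0.3980 mol/L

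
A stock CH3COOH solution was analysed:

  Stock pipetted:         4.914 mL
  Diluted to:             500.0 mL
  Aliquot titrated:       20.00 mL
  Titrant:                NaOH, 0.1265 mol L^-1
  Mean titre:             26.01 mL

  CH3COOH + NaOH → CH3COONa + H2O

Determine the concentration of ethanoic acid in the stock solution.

16.74 mol/L

n(NaOH) = 0.02601 × 0.1265 = 3.290 × 10^-3 mol
n(CH3COOH) in the aliquot = 3.290 × 10^-3 mol (1:1 ratio)
[CH3COOH]_dilute = 3.290 × 10^-3 / 0.02000 = 0.1645 mol/L
Dilution factor = 500.0 / 4.914 = 101.8
[CH3COOH]_stock = 0.1645 × 101.8 = 16.74 mol/L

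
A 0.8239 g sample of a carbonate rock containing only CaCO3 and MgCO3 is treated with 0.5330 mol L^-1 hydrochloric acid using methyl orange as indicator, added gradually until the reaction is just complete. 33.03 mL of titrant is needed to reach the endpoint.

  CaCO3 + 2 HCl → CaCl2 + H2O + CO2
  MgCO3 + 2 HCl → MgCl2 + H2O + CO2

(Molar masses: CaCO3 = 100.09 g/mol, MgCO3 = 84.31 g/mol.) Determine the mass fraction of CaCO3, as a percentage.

n(HCl) = 0.03303 × 0.5330 = 0.01760 mol
Let x = n(CaCO3), y = n(MgCO3).
Titrant: 2x + 2y = 0.01760;  mass: 100.09x + 84.31y = 0.8239
Solving, x = 5.181 × 10^-3 mol, y = 3.621 × 10^-3 mol
mass of CaCO3 = 5.181 × 10^-3 × 100.09 = 0.5186 g
% CaCO3 = 0.5186 / 0.8239 × 100 = 62.94 %

62.94 %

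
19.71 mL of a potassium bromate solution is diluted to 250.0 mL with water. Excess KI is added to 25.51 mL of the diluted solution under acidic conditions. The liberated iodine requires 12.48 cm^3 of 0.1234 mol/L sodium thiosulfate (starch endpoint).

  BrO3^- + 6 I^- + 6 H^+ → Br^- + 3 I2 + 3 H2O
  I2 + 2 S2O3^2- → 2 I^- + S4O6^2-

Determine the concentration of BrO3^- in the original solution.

0.1276 mol/L

n(S2O3^2-) = 0.01248 × 0.1234 = 1.540 × 10^-3 mol
n(I2) = n(S2O3^2-)/2 = 7.700 × 10^-4 mol
From the 1:3 ratio, n(BrO3^-) in the aliquot = 1/3 × 7.700 × 10^-4 = 2.567 × 10^-4 mol
[BrO3^-]_dilute = 2.567 × 10^-4 / 0.02551 = 0.01006 mol/L
[BrO3^-]_original = 0.01006 × 250.0/19.71 = 0.1276 mol/L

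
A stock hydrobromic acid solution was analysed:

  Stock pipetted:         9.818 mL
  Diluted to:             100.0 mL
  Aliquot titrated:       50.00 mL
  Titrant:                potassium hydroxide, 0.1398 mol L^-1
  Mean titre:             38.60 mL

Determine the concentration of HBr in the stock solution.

HBr + KOH → KBr + H2O
n(KOH) = 0.03860 × 0.1398 = 5.396 × 10^-3 mol
n(HBr) in the aliquot = 5.396 × 10^-3 mol (1:1 ratio)
[HBr]_dilute = 5.396 × 10^-3 / 0.05000 = 0.1079 mol/L
Dilution factor = 100.0 / 9.818 = 10.19
[HBr]_stock = 0.1079 × 10.19 = 1.099 mol/L

1.099 mol/L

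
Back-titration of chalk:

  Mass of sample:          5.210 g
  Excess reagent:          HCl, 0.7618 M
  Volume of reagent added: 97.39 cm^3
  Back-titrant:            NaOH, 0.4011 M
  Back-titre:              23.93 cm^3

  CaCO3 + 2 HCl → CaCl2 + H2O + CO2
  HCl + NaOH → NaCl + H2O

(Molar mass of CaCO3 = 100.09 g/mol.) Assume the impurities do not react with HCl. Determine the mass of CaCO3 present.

3.233 g

n(HCl) added = 0.09739 × 0.7618 = 0.07419 mol
n(NaOH) used in back-titration = 0.02393 × 0.4011 = 9.598 × 10^-3 mol
n(HCl) left over = 9.598 × 10^-3 mol (1:1 ratio)
n(HCl) consumed by analyte = 0.07419 − 9.598 × 10^-3 = 0.06459 mol
From the 1:2 ratio, n(CaCO3) = 1/2 × 0.06459 = 0.03230 mol
mass of CaCO3 = 0.03230 × 100.09 = 3.233 g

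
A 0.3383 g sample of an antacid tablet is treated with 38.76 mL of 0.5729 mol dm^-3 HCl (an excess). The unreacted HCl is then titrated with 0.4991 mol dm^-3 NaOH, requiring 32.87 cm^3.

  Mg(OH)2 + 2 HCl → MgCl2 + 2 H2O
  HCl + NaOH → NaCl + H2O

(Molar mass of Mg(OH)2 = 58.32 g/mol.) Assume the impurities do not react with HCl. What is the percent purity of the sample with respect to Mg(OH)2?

50.00 %

n(HCl) added = 0.03876 × 0.5729 = 0.02221 mol
n(NaOH) used in back-titration = 0.03287 × 0.4991 = 0.01641 mol
n(HCl) left over = 0.01641 mol (1:1 ratio)
n(HCl) consumed by analyte = 0.02221 − 0.01641 = 5.800 × 10^-3 mol
From the 1:2 ratio, n(Mg(OH)2) = 1/2 × 5.800 × 10^-3 = 2.900 × 10^-3 mol
mass of Mg(OH)2 = 2.900 × 10^-3 × 58.32 = 0.1691 g
% Mg(OH)2 = 0.1691 / 0.3383 × 100 = 50.00 %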